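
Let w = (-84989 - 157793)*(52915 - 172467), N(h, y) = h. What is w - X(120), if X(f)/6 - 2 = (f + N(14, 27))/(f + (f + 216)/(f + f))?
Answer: 17618219702744/607 ≈ 2.9025e+10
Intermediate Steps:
X(f) = 12 + 6*(14 + f)/(f + (216 + f)/(2*f)) (X(f) = 12 + 6*((f + 14)/(f + (f + 216)/(f + f))) = 12 + 6*((14 + f)/(f + (216 + f)/((2*f)))) = 12 + 6*((14 + f)/(f + (216 + f)*(1/(2*f)))) = 12 + 6*((14 + f)/(f + (216 + f)/(2*f))) = 12 + 6*(14 + f)/(f + (216 + f)/(2*f)))
w = 29025073664 (w = -242782*(-119552) = 29025073664)
w - X(120) = 29025073664 - 36*(72 + 120² + 5*120)/(216 + 120 + 2*120²) = 29025073664 - 36*(72 + 14400 + 600)/(216 + 120 + 2*14400) = 29025073664 - 36*15072/(216 + 120 + 28800) = 29025073664 - 36*15072/29136 = 29025073664 - 1*11304/607 = 29025073664 - 11304/607 = 17618219702744/607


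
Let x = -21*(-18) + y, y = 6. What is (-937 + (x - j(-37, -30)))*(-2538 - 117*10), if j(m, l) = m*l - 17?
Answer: 6103368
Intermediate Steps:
x = 384 (x = -21*(-18) + 6 = 378 + 6 = 384)
j(m, l) = -17 + l*m (j(m, l) = l*m - 17 = -17 + l*m)
(-937 + (x - j(-37, -30)))*(-2538 - 117*10) = (-937 + (384 - (-17 - 30*(-37))))*(-2538 - 117*10) = (-937 + (384 - (-17 + 1110)))*(-2538 - 1170) = (-937 + (384 - 1*1093))*(-3708) = (-937 + (384 - 1093))*(-3708) = (-937 - 709)*(-3708) = -1646*(-3708) = 6103368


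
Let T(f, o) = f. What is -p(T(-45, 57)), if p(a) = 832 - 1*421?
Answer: -411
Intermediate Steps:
p(a) = 411 (p(a) = 832 - 421 = 411)
-p(T(-45, 57)) = -1*411 = -411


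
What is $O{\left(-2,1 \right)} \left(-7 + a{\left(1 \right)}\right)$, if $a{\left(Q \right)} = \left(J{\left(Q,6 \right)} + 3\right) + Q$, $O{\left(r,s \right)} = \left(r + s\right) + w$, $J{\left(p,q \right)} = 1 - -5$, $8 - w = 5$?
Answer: $6$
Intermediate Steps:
$w = 3$ ($w = 8 - 5 = 3$)
$J{\left(p,q \right)} = 6$ ($J{\left(p,q \right)} = 1 + 5 = 6$)
$O{\left(r,s \right)} = 3 + r + s$ ($O{\left(r,s \right)} = \left(r + s\right) + 3 = 3 + r + s$)
$a{\left(Q \right)} = 9 + Q$ ($a{\left(Q \right)} = \left(6 + 3\right) + Q = 9 + Q$)
$O{\left(-2,1 \right)} \left(-7 + a{\left(1 \right)}\right) = \left(3 - 2 + 1\right) \left(-7 + \left(9 + 1\right)\right) = 2 \left(-7 + 10\right) = 2 \cdot 3 = 6$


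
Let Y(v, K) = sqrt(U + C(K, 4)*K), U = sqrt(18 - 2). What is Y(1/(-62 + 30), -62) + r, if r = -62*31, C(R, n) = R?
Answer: -1922 + 2*sqrt(962) ≈ -1860.0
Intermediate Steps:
U = 4 (U = sqrt(16) = 4)
Y(v, K) = sqrt(4 + K**2) (Y(v, K) = sqrt(4 + K*K) = sqrt(4 + K**2))
r = -1922
Y(1/(-62 + 30), -62) + r = sqrt(4 + (-62)**2) - 1922 = sqrt(4 + 3844) - 1922 = sqrt(3848) - 1922 = 2*sqrt(962) - 1922 = -1922 + 2*sqrt(962)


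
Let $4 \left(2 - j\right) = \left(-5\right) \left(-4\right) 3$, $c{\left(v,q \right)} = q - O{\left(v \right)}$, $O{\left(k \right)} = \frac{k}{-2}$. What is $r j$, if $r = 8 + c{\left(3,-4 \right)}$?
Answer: $- \frac{143}{2} \approx -71.5$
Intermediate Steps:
$O{\left(k \right)} = - \frac{k}{2}$ ($O{\left(k \right)} = k \left(- \frac{1}{2}\right) = - \frac{k}{2}$)
$c{\left(v,q \right)} = q + \frac{v}{2}$ ($c{\left(v,q \right)} = q - - \frac{v}{2} = q + \frac{v}{2}$)
$r = \frac{11}{2}$ ($r = 8 + \left(-4 + \frac{1}{2} \cdot 3\right) = 8 + \left(-4 + \frac{3}{2}\right) = 8 - \frac{5}{2} = \frac{11}{2} \approx 5.5$)
$j = -13$ ($j = 2 - \frac{\left(-5\right) \left(-4\right) 3}{4} = 2 - \frac{20 \cdot 3}{4} = 2 - 15 = -13$)
$r j = \frac{11}{2} \left(-13\right) = - \frac{143}{2}$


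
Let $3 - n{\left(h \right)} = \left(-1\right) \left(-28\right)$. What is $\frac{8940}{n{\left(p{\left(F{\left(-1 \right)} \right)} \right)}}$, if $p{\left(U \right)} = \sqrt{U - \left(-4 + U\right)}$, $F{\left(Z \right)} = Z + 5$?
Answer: $- \frac{1788}{5} \approx -357.6$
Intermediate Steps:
$F{\left(Z \right)} = 5 + Z$
$p{\left(U \right)} = 2$ ($p{\left(U \right)} = \sqrt{4} = 2$)
$n{\left(h \right)} = -25$ ($n{\left(h \right)} = 3 - \left(-1\right) \left(-28\right) = 3 - 28 = -25$)
$\frac{8940}{n{\left(p{\left(F{\left(-1 \right)} \right)} \right)}} = \frac{8940}{-25} = 8940 \left(- \frac{1}{25}\right) = - \frac{1788}{5}$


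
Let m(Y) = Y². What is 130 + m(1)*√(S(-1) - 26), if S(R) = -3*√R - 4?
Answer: 130 + √(-30 - 3*I) ≈ 130.27 - 5.4841*I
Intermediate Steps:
S(R) = -4 - 3*√R
130 + m(1)*√(S(-1) - 26) = 130 + 1²*√((-4 - 3*I) - 26) = 130 + 1*√((-4 - 3*I) - 26) = 130 + 1*√(-30 - 3*I) = 130 + √(-30 - 3*I)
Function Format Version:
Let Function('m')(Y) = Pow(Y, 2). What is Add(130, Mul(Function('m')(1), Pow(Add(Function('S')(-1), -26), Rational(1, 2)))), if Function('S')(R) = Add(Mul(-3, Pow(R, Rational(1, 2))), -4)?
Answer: Add(130, Pow(Add(-30, Mul(-3, I)), Rational(1, 2))) ≈ Add(130.27, Mul(-5.4841, I))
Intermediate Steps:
Function('S')(R) = Add(-4, Mul(-3, Pow(R, Rational(1, 2))))
Add(130, Mul(Function('m')(1), Pow(Add(Function('S')(-1), -26), Rational(1, 2)))) = Add(130, Mul(Pow(1, 2), Pow(Add(Add(-4, Mul(-3, Pow(-1, Rational(1, 2)))), -26), Rational(1, 2)))) = Add(130, Mul(1, Pow(Add(Add(-4, Mul(-3, I)), -26), Rational(1, 2)))) = Add(130, Mul(1, Pow(Add(-30, Mul(-3, I)), Rational(1, 2)))) = Add(130, Pow(Add(-30, Mul(-3, I)), Rational(1, 2)))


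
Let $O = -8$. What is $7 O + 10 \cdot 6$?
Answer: $4$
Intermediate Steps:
$7 O + 10 \cdot 6 = 7 \left(-8\right) + 10 \cdot 6 = -56 + 60 = 4$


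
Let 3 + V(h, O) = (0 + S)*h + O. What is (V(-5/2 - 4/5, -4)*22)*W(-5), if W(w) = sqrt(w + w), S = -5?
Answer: 209*I*sqrt(10) ≈ 660.92*I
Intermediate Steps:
V(h, O) = -3 + O - 5*h (V(h, O) = -3 + ((0 - 5)*h + O) = -3 + (-5*h + O) = -3 + (O - 5*h) = -3 + O - 5*h)
W(w) = sqrt(2)*sqrt(w) (W(w) = sqrt(2*w) = sqrt(2)*sqrt(w))
(V(-5/2 - 4/5, -4)*22)*W(-5) = ((-3 - 4 - 5*(-5/2 - 4/5))*22)*(sqrt(2)*sqrt(-5)) = ((-3 - 4 - 5*(-5*1/2 - 4*1/5))*22)*(sqrt(2)*(I*sqrt(5))) = ((-3 - 4 - 5*(-5/2 - 4/5))*22)*(I*sqrt(10)) = ((-3 - 4 - 5*(-33/10))*22)*(I*sqrt(10)) = ((-3 - 4 + 33/2)*22)*(I*sqrt(10)) = ((19/2)*22)*(I*sqrt(10)) = 209*(I*sqrt(10)) = 209*I*sqrt(10)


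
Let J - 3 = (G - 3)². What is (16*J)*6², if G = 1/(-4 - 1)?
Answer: 190656/25 ≈ 7626.2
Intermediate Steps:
G = -⅕ (G = 1/(-5) = -⅕ ≈ -0.20000)
J = 331/25 (J = 3 + (-⅕ - 3)² = 3 + (-16/5)² = 3 + 256/25 = 331/25 ≈ 13.240)
(16*J)*6² = (16*(331/25))*6² = (5296/25)*36 = 190656/25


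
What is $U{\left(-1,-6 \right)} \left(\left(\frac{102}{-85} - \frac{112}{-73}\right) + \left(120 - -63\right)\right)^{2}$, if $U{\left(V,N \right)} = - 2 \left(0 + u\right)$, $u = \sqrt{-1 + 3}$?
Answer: $- \frac{8955769778 \sqrt{2}}{133225} \approx -95068.0$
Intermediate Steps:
$u = \sqrt{2} \approx 1.4142$
$U{\left(V,N \right)} = - 2 \sqrt{2}$ ($U{\left(V,N \right)} = - 2 \left(0 + \sqrt{2}\right) = - 2 \sqrt{2}$)
$U{\left(-1,-6 \right)} \left(\left(\frac{102}{-85} - \frac{112}{-73}\right) + \left(120 - -63\right)\right)^{2} = - 2 \sqrt{2} \left(\left(\frac{102}{-85} - \frac{112}{-73}\right) + \left(120 - -63\right)\right)^{2} = - 2 \sqrt{2} \left(\left(102 \left(- \frac{1}{85}\right) - - \frac{112}{73}\right) + \left(120 + 63\right)\right)^{2} = - 2 \sqrt{2} \left(\left(- \frac{6}{5} + \frac{112}{73}\right) + 183\right)^{2} = - 2 \sqrt{2} \left(\frac{122}{365} + 183\right)^{2} = - 2 \sqrt{2} \left(\frac{66917}{365}\right)^{2} = - 2 \sqrt{2} \cdot \frac{4477884889}{133225} = - \frac{8955769778 \sqrt{2}}{133225}$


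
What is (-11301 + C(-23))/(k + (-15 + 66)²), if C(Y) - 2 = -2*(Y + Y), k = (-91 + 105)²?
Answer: -11207/2797 ≈ -4.0068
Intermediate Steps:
k = 196 (k = 14² = 196)
C(Y) = 2 - 4*Y (C(Y) = 2 - 2*(Y + Y) = 2 - 4*Y)
(-11301 + C(-23))/(k + (-15 + 66)²) = (-11301 + (2 - 4*(-23)))/(196 + (-15 + 66)²) = (-11301 + (2 + 92))/(196 + 51²) = (-11301 + 94)/(196 + 2601) = -11207/2797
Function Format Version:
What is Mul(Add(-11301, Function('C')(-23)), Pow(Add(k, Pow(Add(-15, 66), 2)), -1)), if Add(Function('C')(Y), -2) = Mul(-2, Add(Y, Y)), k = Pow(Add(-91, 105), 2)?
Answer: Rational(-11207, 2797) ≈ -4.0068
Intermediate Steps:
k = 196 (k = Pow(14, 2) = 196)
Function('C')(Y) = Add(2, Mul(-4, Y)) (Function('C')(Y) = Add(2, Mul(-2, Add(Y, Y))) = Add(2, Mul(-2, Mul(2, Y))) = Add(2, Mul(-4, Y)))
Mul(Add(-11301, Function('C')(-23)), Pow(Add(k, Pow(Add(-15, 66), 2)), -1)) = Mul(Add(-11301, Add(2, Mul(-4, -23))), Pow(Add(196, Pow(Add(-15, 66), 2)), -1)) = Mul(Add(-11301, Add(2, 92)), Pow(Add(196, Pow(51, 2)), -1)) = Mul(Add(-11301, 94), Pow(Add(196, 2601), -1)) = Mul(-11207, Pow(2797, -1)) = Mul(-11207, Rational(1, 2797)) = Rational(-11207, 2797)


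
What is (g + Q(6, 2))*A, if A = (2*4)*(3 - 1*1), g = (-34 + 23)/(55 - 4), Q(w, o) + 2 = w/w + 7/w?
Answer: -40/51 ≈ -0.78431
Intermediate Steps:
Q(w, o) = -1 + 7/w (Q(w, o) = -2 + (w/w + 7/w) = -2 + (1 + 7/w) = -1 + 7/w)
g = -11/51 ≈ -0.21569
A = 16 (A = 8*(3 - 1) = 8*2 = 16)
(g + Q(6, 2))*A = (-11/51 + (7 - 1*6)/6)*16 = (-11/51 + (7 - 6)/6)*16 = (-11/51 + (⅙)*1)*16 = (-11/51 + ⅙)*16 = -5/102*16 = -40/51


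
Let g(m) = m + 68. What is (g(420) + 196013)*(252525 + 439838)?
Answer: 136050021863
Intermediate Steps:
g(m) = 68 + m
(g(420) + 196013)*(252525 + 439838) = ((68 + 420) + 196013)*(252525 + 439838) = (488 + 196013)*692363 = 196501*692363 = 136050021863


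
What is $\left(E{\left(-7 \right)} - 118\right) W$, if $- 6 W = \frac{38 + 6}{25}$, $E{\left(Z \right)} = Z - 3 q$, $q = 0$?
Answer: $\frac{110}{3} \approx 36.667$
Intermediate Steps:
$E{\left(Z \right)} = Z$ ($E{\left(Z \right)} = Z - 0 = Z + 0 = Z$)
$W = - \frac{22}{75}$ ($W = - \frac{\left(38 + 6\right) \frac{1}{25}}{6} = - \frac{44 \cdot \frac{1}{25}}{6} = \left(- \frac{1}{6}\right) \frac{44}{25} = - \frac{22}{75} \approx -0.29333$)
$\left(E{\left(-7 \right)} - 118\right) W = \left(-7 - 118\right) \left(- \frac{22}{75}\right) = \left(-125\right) \left(- \frac{22}{75}\right) = \frac{110}{3}$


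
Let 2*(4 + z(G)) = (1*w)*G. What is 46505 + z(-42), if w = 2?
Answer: 46459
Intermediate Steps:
z(G) = -4 + G (z(G) = -4 + ((1*2)*G)/2 = -4 + (2*G)/2 = -4 + G)
46505 + z(-42) = 46505 + (-4 - 42) = 46505 - 46 = 46459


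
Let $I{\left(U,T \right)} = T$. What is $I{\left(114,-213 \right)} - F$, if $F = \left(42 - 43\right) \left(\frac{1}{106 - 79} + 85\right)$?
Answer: $- \frac{3455}{27} \approx -127.96$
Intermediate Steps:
$F = - \frac{2296}{27}$ ($F = - (\frac{1}{27} + 85) = \left(-1\right) \frac{2296}{27} = - \frac{2296}{27} \approx -85.037$)
$I{\left(114,-213 \right)} - F = -213 - - \frac{2296}{27} = -213 + \frac{2296}{27} = - \frac{3455}{27}$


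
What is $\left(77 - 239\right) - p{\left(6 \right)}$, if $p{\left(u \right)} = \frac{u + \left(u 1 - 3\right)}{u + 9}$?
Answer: $- \frac{813}{5} \approx -162.6$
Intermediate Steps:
$p{\left(u \right)} = \frac{-3 + 2 u}{9 + u}$ ($p{\left(u \right)} = \frac{u + \left(u - 3\right)}{9 + u} = \frac{u + \left(-3 + u\right)}{9 + u} = \frac{-3 + 2 u}{9 + u}$)
$\left(77 - 239\right) - p{\left(6 \right)} = \left(77 - 239\right) - \frac{-3 + 2 \cdot 6}{9 + 6} = -162 - \frac{-3 + 12}{15} = -162 - \frac{1}{15} \cdot 9 = -162 - \frac{3}{5} = - \frac{813}{5}$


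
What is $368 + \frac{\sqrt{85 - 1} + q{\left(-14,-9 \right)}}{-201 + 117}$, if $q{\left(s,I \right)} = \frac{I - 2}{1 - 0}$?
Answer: $\frac{30923}{84} - \frac{\sqrt{21}}{42} \approx 368.02$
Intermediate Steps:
$q{\left(s,I \right)} = -2 + I$ ($q{\left(s,I \right)} = \frac{-2 + I}{1 + 0} = \frac{-2 + I}{1} = \left(-2 + I\right) 1 = -2 + I$)
$368 + \frac{\sqrt{85 - 1} + q{\left(-14,-9 \right)}}{-201 + 117} = 368 + \frac{\sqrt{85 - 1} - 11}{-201 + 117} = 368 + \frac{\sqrt{84} - 11}{-84} = 368 + \left(2 \sqrt{21} - 11\right) \left(- \frac{1}{84}\right) = 368 + \left(-11 + 2 \sqrt{21}\right) \left(- \frac{1}{84}\right) = 368 + \left(\frac{11}{84} - \frac{\sqrt{21}}{42}\right) = \frac{30923}{84} - \frac{\sqrt{21}}{42}$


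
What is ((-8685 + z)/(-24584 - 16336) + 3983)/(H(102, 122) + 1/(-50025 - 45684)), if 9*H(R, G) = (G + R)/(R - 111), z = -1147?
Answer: -17550012512394/12184439795 ≈ -1440.4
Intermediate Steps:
H(R, G) = (G + R)/(9*(-111 + R)) (H(R, G) = ((G + R)/(R - 111))/9 = ((G + R)/(-111 + R))/9 = (G + R)/(9*(-111 + R)))
((-8685 + z)/(-24584 - 16336) + 3983)/(H(102, 122) + 1/(-50025 - 45684)) = ((-8685 - 1147)/(-24584 - 16336) + 3983)/((122 + 102)/(9*(-111 + 102)) + 1/(-50025 - 45684)) = (-9832/(-40920) + 3983)/((1/9)*224/(-9) + 1/(-95709)) = (-9832*(-1/40920) + 3983)/((1/9)*(-1/9)*224 - 1/95709) = (1229/5115 + 3983)/(-224/81 - 1/95709) = 20374274/(5115*(-7146299/2584143)) = (20374274/5115)*(-2584143/7146299) = -17550012512394/12184439795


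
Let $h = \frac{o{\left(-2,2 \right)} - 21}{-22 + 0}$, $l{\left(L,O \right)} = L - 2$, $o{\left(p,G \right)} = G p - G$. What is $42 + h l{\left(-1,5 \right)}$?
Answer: $\frac{843}{22} \approx 38.318$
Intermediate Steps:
$o{\left(p,G \right)} = - G + G p$
$l{\left(L,O \right)} = -2 + L$ ($l{\left(L,O \right)} = L - 2 = -2 + L$)
$h = \frac{27}{22}$ ($h = \frac{2 \left(-1 - 2\right) - 21}{-22 + 0} = \frac{2 \left(-3\right) - 21}{-22} = \left(-6 - 21\right) \left(- \frac{1}{22}\right) = \left(-27\right) \left(- \frac{1}{22}\right) = \frac{27}{22} \approx 1.2273$)
$42 + h l{\left(-1,5 \right)} = 42 + \frac{27 \left(-2 - 1\right)}{22} = 42 + \frac{27}{22} \left(-3\right) = 42 - \frac{81}{22} = \frac{843}{22}$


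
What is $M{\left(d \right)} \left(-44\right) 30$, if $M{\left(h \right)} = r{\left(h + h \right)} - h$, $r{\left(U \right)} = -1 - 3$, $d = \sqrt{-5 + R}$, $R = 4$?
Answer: $5280 + 1320 i \approx 5280.0 + 1320.0 i$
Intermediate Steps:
$d = i$ ($d = \sqrt{-5 + 4} = \sqrt{-1} = i \approx 1.0 i$)
$r{\left(U \right)} = -4$
$M{\left(h \right)} = -4 - h$
$M{\left(d \right)} \left(-44\right) 30 = \left(-4 - i\right) \left(-44\right) 30 = \left(176 + 44 i\right) 30 = 5280 + 1320 i$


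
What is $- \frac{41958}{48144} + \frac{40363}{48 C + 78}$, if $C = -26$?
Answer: $- \frac{166027261}{4694040} \approx -35.37$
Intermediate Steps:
$- \frac{41958}{48144} + \frac{40363}{48 C + 78} = - \frac{41958}{48144} + \frac{40363}{48 \left(-26\right) + 78} = \left(-41958\right) \frac{1}{48144} + \frac{40363}{-1248 + 78} = - \frac{6993}{8024} + \frac{40363}{-1170} = - \frac{6993}{8024} + 40363 \left(- \frac{1}{1170}\right) = - \frac{6993}{8024} - \frac{40363}{1170} = - \frac{166027261}{4694040}$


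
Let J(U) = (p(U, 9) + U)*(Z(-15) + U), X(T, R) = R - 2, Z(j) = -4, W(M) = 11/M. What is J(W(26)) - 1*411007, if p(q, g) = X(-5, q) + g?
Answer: -69464926/169 ≈ -4.1104e+5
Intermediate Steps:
X(T, R) = -2 + R
p(q, g) = -2 + g + q (p(q, g) = (-2 + q) + g = -2 + g + q)
J(U) = (-4 + U)*(7 + 2*U) (J(U) = ((-2 + 9 + U) + U)*(-4 + U) = ((7 + U) + U)*(-4 + U) = (7 + 2*U)*(-4 + U) = (-4 + U)*(7 + 2*U))
J(W(26)) - 1*411007 = (-28 - 11/26 + 2*(11/26)²) - 1*411007 = (-28 - 11/26 + 2*(11*(1/26))²) - 411007 = (-28 - 1*11/26 + 2*(11/26)²) - 411007 = (-28 - 11/26 + 2*(121/676)) - 411007 = (-28 - 11/26 + 121/338) - 411007 = -4743/169 - 411007 = -69464926/169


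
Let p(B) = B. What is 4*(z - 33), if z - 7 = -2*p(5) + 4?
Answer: -128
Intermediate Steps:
z = 1 (z = 7 + (-2*5 + 4) = 7 + (-10 + 4) = 7 - 6 = 1)
4*(z - 33) = 4*(1 - 33) = 4*(-32) = -128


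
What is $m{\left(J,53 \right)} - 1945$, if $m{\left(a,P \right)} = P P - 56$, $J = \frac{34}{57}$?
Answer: $808$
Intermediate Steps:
$J = \frac{34}{57}$ ($J = 34 \cdot \frac{1}{57} = \frac{34}{57} \approx 0.59649$)
$m{\left(a,P \right)} = -56 + P^{2}$ ($m{\left(a,P \right)} = P^{2} - 56 = -56 + P^{2}$)
$m{\left(J,53 \right)} - 1945 = \left(-56 + 53^{2}\right) - 1945 = \left(-56 + 2809\right) - 1945 = 2753 - 1945 = 808$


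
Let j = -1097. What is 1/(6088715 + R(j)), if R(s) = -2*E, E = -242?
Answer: 1/6089199 ≈ 1.6423e-7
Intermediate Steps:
R(s) = 484 (R(s) = -2*(-242) = 484)
1/(6088715 + R(j)) = 1/(6088715 + 484) = 1/6089199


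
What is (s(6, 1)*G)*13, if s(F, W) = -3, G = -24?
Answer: 936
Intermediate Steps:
(s(6, 1)*G)*13 = -3*(-24)*13 = 72*13 = 936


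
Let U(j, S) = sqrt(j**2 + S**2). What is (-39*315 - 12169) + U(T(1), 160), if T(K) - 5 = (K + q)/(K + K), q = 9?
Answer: -24454 + 10*sqrt(257) ≈ -24294.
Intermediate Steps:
T(K) = 5 + (9 + K)/(2*K) (T(K) = 5 + (K + 9)/(K + K) = 5 + (9 + K)/((2*K)) = 5 + (9 + K)*(1/(2*K)) = 5 + (9 + K)/(2*K))
U(j, S) = sqrt(S**2 + j**2)
(-39*315 - 12169) + U(T(1), 160) = (-39*315 - 12169) + sqrt(160**2 + ((1/2)*(9 + 11*1)/1)**2) = (-12285 - 12169) + sqrt(25600 + ((1/2)*1*(9 + 11))**2) = -24454 + sqrt(25600 + ((1/2)*1*20)**2) = -24454 + sqrt(25600 + 10**2) = -24454 + sqrt(25600 + 100) = -24454 + sqrt(25700) = -24454 + 10*sqrt(257)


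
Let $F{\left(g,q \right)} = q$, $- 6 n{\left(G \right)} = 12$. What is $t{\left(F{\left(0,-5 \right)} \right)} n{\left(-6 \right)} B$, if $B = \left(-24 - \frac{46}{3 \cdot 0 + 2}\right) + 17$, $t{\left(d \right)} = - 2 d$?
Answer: $600$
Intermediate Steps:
$n{\left(G \right)} = -2$ ($n{\left(G \right)} = \left(- \frac{1}{6}\right) 12 = -2$)
$B = -30$ ($B = \left(-24 - \frac{46}{0 + 2}\right) + 17 = \left(-24 - \frac{46}{2}\right) + 17 = \left(-24 - 23\right) + 17 = -47 + 17 = -30$)
$t{\left(F{\left(0,-5 \right)} \right)} n{\left(-6 \right)} B = \left(-2\right) \left(-5\right) \left(-2\right) \left(-30\right) = 10 \left(-2\right) \left(-30\right) = \left(-20\right) \left(-30\right) = 600$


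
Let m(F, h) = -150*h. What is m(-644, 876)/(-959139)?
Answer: 14600/106571 ≈ 0.13700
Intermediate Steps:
m(-644, 876)/(-959139) = -150*876/(-959139) = -131400*(-1/959139) = 14600/106571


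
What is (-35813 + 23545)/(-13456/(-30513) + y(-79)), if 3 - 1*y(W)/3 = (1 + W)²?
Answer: 374333484/556635203 ≈ 0.67249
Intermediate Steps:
y(W) = 9 - 3*(1 + W)²
(-35813 + 23545)/(-13456/(-30513) + y(-79)) = (-35813 + 23545)/(-13456/(-30513) + (9 - 3*(1 - 79)²)) = -12268/(-13456*(-1/30513) + (9 - 3*(-78)²)) = -12268/(13456/30513 + (9 - 3*6084)) = -12268/(13456/30513 + (9 - 18252)) = -12268/(13456/30513 - 18243) = -12268/(-556635203/30513) = -12268*(-30513/556635203) = 374333484/556635203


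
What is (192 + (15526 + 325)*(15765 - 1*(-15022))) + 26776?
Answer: 488031705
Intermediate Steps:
(192 + (15526 + 325)*(15765 - 1*(-15022))) + 26776 = (192 + 15851*(15765 + 15022)) + 26776 = (192 + 15851*30787) + 26776 = (192 + 488004737) + 26776 = 488004929 + 26776 = 488031705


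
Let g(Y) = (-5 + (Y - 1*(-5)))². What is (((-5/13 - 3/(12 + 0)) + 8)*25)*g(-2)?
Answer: 9575/13 ≈ 736.54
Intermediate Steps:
g(Y) = Y² (g(Y) = (-5 + (Y + 5))² = (-5 + (5 + Y))² = Y²)
(((-5/13 - 3/(12 + 0)) + 8)*25)*g(-2) = (((-5/13 - 3/(12 + 0)) + 8)*25)*(-2)² = (((-5*1/13 - 3/12) + 8)*25)*4 = (((-5/13 - 3*1/12) + 8)*25)*4 = (((-5/13 - ¼) + 8)*25)*4 = ((-33/52 + 8)*25)*4 = ((383/52)*25)*4 = (9575/52)*4 = 9575/13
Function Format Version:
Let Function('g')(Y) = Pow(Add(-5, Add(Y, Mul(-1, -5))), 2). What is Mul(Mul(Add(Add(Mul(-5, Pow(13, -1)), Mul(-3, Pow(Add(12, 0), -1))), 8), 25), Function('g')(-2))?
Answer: Rational(9575, 13) ≈ 736.54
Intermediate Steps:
Function('g')(Y) = Pow(Y, 2) (Function('g')(Y) = Pow(Add(-5, Add(Y, 5)), 2) = Pow(Add(-5, Add(5, Y)), 2) = Pow(Y, 2))
Mul(Mul(Add(Add(Mul(-5, Pow(13, -1)), Mul(-3, Pow(Add(12, 0), -1))), 8), 25), Function('g')(-2)) = Mul(Mul(Add(Add(Mul(-5, Pow(13, -1)), Mul(-3, Pow(Add(12, 0), -1))), 8), 25), Pow(-2, 2)) = Mul(Mul(Add(Add(Mul(-5, Rational(1, 13)), Mul(-3, Pow(12, -1))), 8), 25), 4) = Mul(Mul(Add(Add(Rational(-5, 13), Mul(-3, Rational(1, 12))), 8), 25), 4) = Mul(Mul(Add(Add(Rational(-5, 13), Rational(-1, 4)), 8), 25), 4) = Mul(Mul(Add(Rational(-33, 52), 8), 25), 4) = Mul(Mul(Rational(383, 52), 25), 4) = Mul(Rational(9575, 52), 4) = Rational(9575, 13)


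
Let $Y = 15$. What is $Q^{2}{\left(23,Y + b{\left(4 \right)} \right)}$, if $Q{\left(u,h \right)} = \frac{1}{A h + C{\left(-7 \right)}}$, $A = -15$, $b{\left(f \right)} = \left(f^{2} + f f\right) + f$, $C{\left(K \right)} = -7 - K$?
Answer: $\frac{1}{585225} \approx 1.7087 \cdot 10^{-6}$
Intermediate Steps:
$b{\left(f \right)} = f + 2 f^{2}$ ($b{\left(f \right)} = \left(f^{2} + f^{2}\right) + f = 2 f^{2} + f = f + 2 f^{2}$)
$Q{\left(u,h \right)} = - \frac{1}{15 h}$ ($Q{\left(u,h \right)} = \frac{1}{- 15 h - 0} = \frac{1}{- 15 h + \left(-7 + 7\right)} = \frac{1}{- 15 h + 0} = \frac{1}{\left(-15\right) h} = - \frac{1}{15 h}$)
$Q^{2}{\left(23,Y + b{\left(4 \right)} \right)} = \left(- \frac{1}{15 \left(15 + 4 \left(1 + 2 \cdot 4\right)\right)}\right)^{2} = \left(- \frac{1}{15 \left(15 + 4 \left(1 + 8\right)\right)}\right)^{2} = \left(- \frac{1}{15 \left(15 + 4 \cdot 9\right)}\right)^{2} = \left(- \frac{1}{15 \left(15 + 36\right)}\right)^{2} = \left(- \frac{1}{15 \cdot 51}\right)^{2} = \left(\left(- \frac{1}{15}\right) \frac{1}{51}\right)^{2} = \left(- \frac{1}{765}\right)^{2} = \frac{1}{585225}$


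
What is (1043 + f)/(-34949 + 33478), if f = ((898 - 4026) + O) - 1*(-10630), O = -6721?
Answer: -1824/1471 ≈ -1.2400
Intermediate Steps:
f = 781 (f = ((898 - 4026) - 6721) - 1*(-10630) = (-3128 - 6721) + 10630 = -9849 + 10630 = 781)
(1043 + f)/(-34949 + 33478) = (1043 + 781)/(-34949 + 33478) = 1824/(-1471) = 1824*(-1/1471) = -1824/1471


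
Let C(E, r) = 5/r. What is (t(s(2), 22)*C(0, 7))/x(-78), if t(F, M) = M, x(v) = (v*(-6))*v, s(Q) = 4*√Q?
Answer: -55/127764 ≈ -0.00043048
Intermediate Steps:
x(v) = -6*v² (x(v) = (-6*v)*v = -6*v²)
(t(s(2), 22)*C(0, 7))/x(-78) = (22*(5/7))/((-6*(-78)²)) = (22*(5*(⅐)))/((-6*6084)) = (22*(5/7))/(-36504) = (110/7)*(-1/36504) = -55/127764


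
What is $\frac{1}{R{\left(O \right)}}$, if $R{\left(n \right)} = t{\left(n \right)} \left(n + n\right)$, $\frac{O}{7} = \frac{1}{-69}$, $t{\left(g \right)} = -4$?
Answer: $\frac{69}{56} \approx 1.2321$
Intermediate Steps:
$O = - \frac{7}{69}$ ($O = \frac{7}{-69} = 7 \left(- \frac{1}{69}\right) = - \frac{7}{69} \approx -0.10145$)
$R{\left(n \right)} = - 8 n$ ($R{\left(n \right)} = - 4 \left(n + n\right) = - 4 \cdot 2 n = - 8 n$)
$\frac{1}{R{\left(O \right)}} = \frac{1}{\left(-8\right) \left(- \frac{7}{69}\right)} = \frac{1}{\frac{56}{69}} = \frac{69}{56}$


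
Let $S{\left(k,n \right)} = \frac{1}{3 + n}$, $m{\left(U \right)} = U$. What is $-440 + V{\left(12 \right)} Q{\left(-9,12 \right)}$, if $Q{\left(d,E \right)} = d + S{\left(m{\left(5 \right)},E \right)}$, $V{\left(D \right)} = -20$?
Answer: $- \frac{784}{3} \approx -261.33$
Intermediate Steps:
$Q{\left(d,E \right)} = d + \frac{1}{3 + E}$
$-440 + V{\left(12 \right)} Q{\left(-9,12 \right)} = -440 - 20 \frac{1 - 9 \left(3 + 12\right)}{3 + 12} = -440 - 20 \frac{1 - 135}{15} = -440 - 20 \cdot \frac{1}{15} \left(-134\right) = -440 - - \frac{536}{3} = -440 + \frac{536}{3} = - \frac{784}{3}$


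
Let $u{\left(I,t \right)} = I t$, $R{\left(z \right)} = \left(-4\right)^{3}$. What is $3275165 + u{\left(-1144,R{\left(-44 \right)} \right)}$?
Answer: $3348381$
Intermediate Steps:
$R{\left(z \right)} = -64$
$3275165 + u{\left(-1144,R{\left(-44 \right)} \right)} = 3275165 - -73216 = 3275165 + 73216 = 3348381$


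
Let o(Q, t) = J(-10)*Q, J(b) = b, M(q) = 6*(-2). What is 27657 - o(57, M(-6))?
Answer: 28227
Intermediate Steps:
M(q) = -12
o(Q, t) = -10*Q
27657 - o(57, M(-6)) = 27657 - (-10)*57 = 27657 - 1*(-570) = 27657 + 570 = 28227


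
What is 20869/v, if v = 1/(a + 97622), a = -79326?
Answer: 381819224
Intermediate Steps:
v = 1/18296 (v = 1/(-79326 + 97622) = 1/18296 ≈ 5.4657e-5)
20869/v = 20869/(1/18296) = 20869*18296 = 381819224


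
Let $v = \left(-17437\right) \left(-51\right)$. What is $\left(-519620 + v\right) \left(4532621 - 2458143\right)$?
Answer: $766866058826$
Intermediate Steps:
$v = 889287$
$\left(-519620 + v\right) \left(4532621 - 2458143\right) = \left(-519620 + 889287\right) \left(4532621 - 2458143\right) = 369667 \cdot 2074478 = 766866058826$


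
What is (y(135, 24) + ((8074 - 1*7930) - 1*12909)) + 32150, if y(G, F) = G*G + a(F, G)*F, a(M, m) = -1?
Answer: 37586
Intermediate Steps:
y(G, F) = G**2 - F (y(G, F) = G*G - F = G**2 - F)
(y(135, 24) + ((8074 - 1*7930) - 1*12909)) + 32150 = ((135**2 - 1*24) + ((8074 - 1*7930) - 1*12909)) + 32150 = ((18225 - 24) + ((8074 - 7930) - 12909)) + 32150 = (18201 + (144 - 12909)) + 32150 = (18201 - 12765) + 32150 = 5436 + 32150 = 37586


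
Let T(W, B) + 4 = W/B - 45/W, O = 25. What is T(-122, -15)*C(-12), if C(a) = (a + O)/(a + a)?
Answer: -107107/43920 ≈ -2.4387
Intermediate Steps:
C(a) = (25 + a)/(2*a) (C(a) = (a + 25)/(a + a) = (25 + a)/((2*a)) = (25 + a)*(1/(2*a)) = (25 + a)/(2*a))
T(W, B) = -4 - 45/W + W/B (T(W, B) = -4 + (W/B - 45/W) = -4 + (-45/W + W/B) = -4 - 45/W + W/B)
T(-122, -15)*C(-12) = (-4 - 45/(-122) - 122/(-15))*((1/2)*(25 - 12)/(-12)) = (-4 - 45*(-1/122) - 122*(-1/15))*((1/2)*(-1/12)*13) = (-4 + 45/122 + 122/15)*(-13/24) = (8239/1830)*(-13/24) = -107107/43920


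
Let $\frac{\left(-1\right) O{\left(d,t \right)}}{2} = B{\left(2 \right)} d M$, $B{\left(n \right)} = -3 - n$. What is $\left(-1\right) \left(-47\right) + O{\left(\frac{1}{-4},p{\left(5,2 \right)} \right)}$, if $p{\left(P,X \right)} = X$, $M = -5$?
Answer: $\frac{119}{2} \approx 59.5$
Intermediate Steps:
$O{\left(d,t \right)} = - 50 d$ ($O{\left(d,t \right)} = - 2 \left(-3 - 2\right) d \left(-5\right) = - 2 - 5 d \left(-5\right) = - 2 \cdot 25 d = - 50 d$)
$\left(-1\right) \left(-47\right) + O{\left(\frac{1}{-4},p{\left(5,2 \right)} \right)} = \left(-1\right) \left(-47\right) - \frac{50}{-4} = 47 - - \frac{25}{2} = 47 + \frac{25}{2} = \frac{119}{2}$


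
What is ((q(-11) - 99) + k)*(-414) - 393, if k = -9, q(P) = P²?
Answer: -5775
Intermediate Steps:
((q(-11) - 99) + k)*(-414) - 393 = (((-11)² - 99) - 9)*(-414) - 393 = ((121 - 99) - 9)*(-414) - 393 = (22 - 9)*(-414) - 393 = 13*(-414) - 393 = -5382 - 393 = -5775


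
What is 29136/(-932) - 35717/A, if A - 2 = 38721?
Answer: -290380393/9022459 ≈ -32.184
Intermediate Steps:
A = 38723 (A = 2 + 38721 = 38723)
29136/(-932) - 35717/A = 29136/(-932) - 35717/38723 = 29136*(-1/932) - 35717*1/38723 = -7284/233 - 35717/38723 = -290380393/9022459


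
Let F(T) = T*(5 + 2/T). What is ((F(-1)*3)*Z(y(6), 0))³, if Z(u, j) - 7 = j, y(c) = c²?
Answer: -250047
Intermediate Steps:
Z(u, j) = 7 + j
((F(-1)*3)*Z(y(6), 0))³ = (((2 + 5*(-1))*3)*(7 + 0))³ = (((2 - 5)*3)*7)³ = (-3*3*7)³ = (-9*7)³ = (-63)³ = -250047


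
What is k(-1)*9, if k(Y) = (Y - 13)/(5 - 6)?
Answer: 126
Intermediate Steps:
k(Y) = 13 - Y (k(Y) = (-13 + Y)/(-1) = (-13 + Y)*(-1) = 13 - Y)
k(-1)*9 = (13 - 1*(-1))*9 = (13 + 1)*9 = 14*9 = 126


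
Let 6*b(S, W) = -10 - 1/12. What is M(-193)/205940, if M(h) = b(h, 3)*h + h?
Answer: 1351/2118240 ≈ 0.00063779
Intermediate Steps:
b(S, W) = -121/72 (b(S, W) = (-10 - 1/12)/6 = (⅙)*(-121/12) = -121/72)
M(h) = -49*h/72 (M(h) = -121*h/72 + h = -49*h/72)
M(-193)/205940 = -49/72*(-193)/205940 = (9457/72)*(1/205940) = 1351/2118240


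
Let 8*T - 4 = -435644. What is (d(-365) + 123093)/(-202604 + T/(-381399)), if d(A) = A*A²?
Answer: 18499389300768/77272908541 ≈ 239.40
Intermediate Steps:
T = -54455 (T = ½ + (⅛)*(-435644) = ½ - 108911/2 = -54455)
d(A) = A³
(d(-365) + 123093)/(-202604 + T/(-381399)) = ((-365)³ + 123093)/(-202604 - 54455/(-381399)) = (-48627125 + 123093)/(-202604 - 54455*(-1/381399)) = -48504032/(-202604 + 54455/381399) = -48504032/(-77272908541/381399) = -48504032*(-381399/77272908541) = 18499389300768/77272908541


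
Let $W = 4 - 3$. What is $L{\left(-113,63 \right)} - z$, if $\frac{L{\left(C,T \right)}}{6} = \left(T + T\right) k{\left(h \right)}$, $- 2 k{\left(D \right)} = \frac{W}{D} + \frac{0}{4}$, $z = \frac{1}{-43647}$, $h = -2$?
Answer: $\frac{8249284}{43647} \approx 189.0$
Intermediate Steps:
$W = 1$
$z = - \frac{1}{43647} \approx -2.2911 \cdot 10^{-5}$
$k{\left(D \right)} = - \frac{1}{2 D}$ ($k{\left(D \right)} = - \frac{1 \frac{1}{D} + \frac{0}{4}}{2} = - \frac{\frac{1}{D} + 0 \cdot \frac{1}{4}}{2} = - \frac{\frac{1}{D} + 0}{2} = - \frac{1}{2 D}$)
$L{\left(C,T \right)} = 3 T$ ($L{\left(C,T \right)} = 6 \left(T + T\right) \left(- \frac{1}{2 \left(-2\right)}\right) = 6 \cdot 2 T \left(\left(- \frac{1}{2}\right) \left(- \frac{1}{2}\right)\right) = 6 \cdot 2 T \frac{1}{4} = 6 \frac{T}{2} = 3 T$)
$L{\left(-113,63 \right)} - z = 3 \cdot 63 - - \frac{1}{43647} = 189 + \frac{1}{43647} = \frac{8249284}{43647}$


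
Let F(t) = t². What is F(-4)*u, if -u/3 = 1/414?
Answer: -8/69 ≈ -0.11594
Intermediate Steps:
u = -1/138 (u = -3/414 = -3*1/414 = -1/138 ≈ -0.0072464)
F(-4)*u = (-4)²*(-1/138) = 16*(-1/138) = -8/69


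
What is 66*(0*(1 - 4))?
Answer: 0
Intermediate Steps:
66*(0*(1 - 4)) = 66*(0*(-3)) = 66*0 = 0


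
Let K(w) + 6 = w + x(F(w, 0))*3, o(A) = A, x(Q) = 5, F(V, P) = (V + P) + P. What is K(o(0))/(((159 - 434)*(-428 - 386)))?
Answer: 9/223850 ≈ 4.0205e-5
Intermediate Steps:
F(V, P) = V + 2*P (F(V, P) = (P + V) + P = V + 2*P)
K(w) = 9 + w (K(w) = -6 + (w + 5*3) = -6 + (w + 15) = -6 + (15 + w) = 9 + w)
K(o(0))/(((159 - 434)*(-428 - 386))) = (9 + 0)/(((159 - 434)*(-428 - 386))) = 9/((-275*(-814))) = 9/223850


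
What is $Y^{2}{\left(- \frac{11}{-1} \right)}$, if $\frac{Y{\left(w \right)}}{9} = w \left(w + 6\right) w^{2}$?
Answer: $41470471449$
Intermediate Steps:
$Y{\left(w \right)} = 9 w^{3} \left(6 + w\right)$ ($Y{\left(w \right)} = 9 w \left(w + 6\right) w^{2} = 9 w \left(6 + w\right) w^{2} = 9 w^{3} \left(6 + w\right)$)
$Y^{2}{\left(- \frac{11}{-1} \right)} = \left(9 \left(- \frac{11}{-1}\right)^{3} \left(6 - \frac{11}{-1}\right)\right)^{2} = \left(9 \left(\left(-11\right) \left(-1\right)\right)^{3} \left(6 - -11\right)\right)^{2} = \left(9 \cdot 11^{3} \left(6 + 11\right)\right)^{2} = \left(9 \cdot 1331 \cdot 17\right)^{2} = 203643^{2} = 41470471449$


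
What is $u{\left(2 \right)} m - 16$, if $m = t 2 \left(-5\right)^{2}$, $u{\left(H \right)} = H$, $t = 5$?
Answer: $484$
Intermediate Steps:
$m = 250$ ($m = 5 \cdot 2 \left(-5\right)^{2} = 10 \cdot 25 = 250$)
$u{\left(2 \right)} m - 16 = 2 \cdot 250 - 16 = 500 - 16 = 484$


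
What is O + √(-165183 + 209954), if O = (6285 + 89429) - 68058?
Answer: 27656 + √44771 ≈ 27868.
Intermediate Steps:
O = 27656 (O = 95714 - 68058 = 27656)
O + √(-165183 + 209954) = 27656 + √(-165183 + 209954) = 27656 + √44771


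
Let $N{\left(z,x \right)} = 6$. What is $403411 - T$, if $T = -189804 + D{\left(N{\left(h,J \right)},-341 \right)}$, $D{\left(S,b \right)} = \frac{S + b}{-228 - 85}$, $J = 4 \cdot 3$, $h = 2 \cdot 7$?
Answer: $\frac{185675960}{313} \approx 5.9321 \cdot 10^{5}$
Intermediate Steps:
$h = 14$
$J = 12$
$D{\left(S,b \right)} = - \frac{S}{313} - \frac{b}{313}$ ($D{\left(S,b \right)} = \frac{S + b}{-313} = \left(S + b\right) \left(- \frac{1}{313}\right) = - \frac{S}{313} - \frac{b}{313}$)
$T = - \frac{59408317}{313}$ ($T = -189804 - - \frac{335}{313} = -189804 + \left(- \frac{6}{313} + \frac{341}{313}\right) = -189804 + \frac{335}{313} = - \frac{59408317}{313} \approx -1.898 \cdot 10^{5}$)
$403411 - T = 403411 - - \frac{59408317}{313} = 403411 + \frac{59408317}{313} = \frac{185675960}{313}$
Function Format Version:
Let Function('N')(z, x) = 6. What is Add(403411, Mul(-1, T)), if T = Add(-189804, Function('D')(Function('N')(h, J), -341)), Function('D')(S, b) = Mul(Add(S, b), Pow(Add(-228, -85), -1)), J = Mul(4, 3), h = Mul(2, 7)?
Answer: Rational(185675960, 313) ≈ 5.9321e+5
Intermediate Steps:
h = 14
J = 12
Function('D')(S, b) = Add(Mul(Rational(-1, 313), S), Mul(Rational(-1, 313), b)) (Function('D')(S, b) = Mul(Add(S, b), Pow(-313, -1)) = Mul(Add(S, b), Rational(-1, 313)) = Add(Mul(Rational(-1, 313), S), Mul(Rational(-1, 313), b)))
T = Rational(-59408317, 313) (T = Add(-189804, Add(Mul(Rational(-1, 313), 6), Mul(Rational(-1, 313), -341))) = Add(-189804, Add(Rational(-6, 313), Rational(341, 313))) = Add(-189804, Rational(335, 313)) = Rational(-59408317, 313) ≈ -1.8980e+5)
Add(403411, Mul(-1, T)) = Add(403411, Mul(-1, Rational(-59408317, 313))) = Add(403411, Rational(59408317, 313)) = Rational(185675960, 313)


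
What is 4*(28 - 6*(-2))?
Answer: 160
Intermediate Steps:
4*(28 - 6*(-2)) = 4*(28 + 12) = 4*40 = 160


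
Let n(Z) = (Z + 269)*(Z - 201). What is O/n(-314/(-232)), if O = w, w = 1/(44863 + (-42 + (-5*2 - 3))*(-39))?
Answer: -841/2133838254262 ≈ -3.9413e-10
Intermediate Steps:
w = 1/47008 (w = 1/(44863 + (-42 + (-10 - 3))*(-39)) = 1/(44863 + (-42 - 13)*(-39)) = 1/(44863 - 55*(-39)) = 1/(44863 + 2145) = 1/47008 ≈ 2.1273e-5)
n(Z) = (-201 + Z)*(269 + Z) (n(Z) = (269 + Z)*(-201 + Z) = (-201 + Z)*(269 + Z))
O = 1/47008 ≈ 2.1273e-5
O/n(-314/(-232)) = 1/(47008*(-54069 + (-314/(-232))² + 68*(-314/(-232)))) = 1/(47008*(-54069 + (-314*(-1/232))² + 68*(-314*(-1/232)))) = 1/(47008*(-54069 + (157/116)² + 68*(157/116))) = 1/(47008*(-54069 + 24649/13456 + 2669/29)) = 1/(47008*(-726289399/13456)) = (1/47008)*(-13456/726289399) = -841/2133838254262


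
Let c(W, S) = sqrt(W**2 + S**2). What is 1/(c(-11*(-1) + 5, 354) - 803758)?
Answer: -401879/323013398496 - sqrt(31393)/323013398496 ≈ -1.2447e-6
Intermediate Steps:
c(W, S) = sqrt(S**2 + W**2)
1/(c(-11*(-1) + 5, 354) - 803758) = 1/(sqrt(354**2 + (-11*(-1) + 5)**2) - 803758) = 1/(sqrt(125316 + (11 + 5)**2) - 803758) = 1/(sqrt(125316 + 16**2) - 803758) = 1/(sqrt(125316 + 256) - 803758) = 1/(sqrt(125572) - 803758) = 1/(2*sqrt(31393) - 803758) = 1/(-803758 + 2*sqrt(31393))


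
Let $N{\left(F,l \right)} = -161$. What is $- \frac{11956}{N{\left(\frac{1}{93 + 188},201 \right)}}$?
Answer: $\frac{1708}{23} \approx 74.261$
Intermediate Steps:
$- \frac{11956}{N{\left(\frac{1}{93 + 188},201 \right)}} = - \frac{11956}{-161} = \left(-11956\right) \left(- \frac{1}{161}\right) = \frac{1708}{23}$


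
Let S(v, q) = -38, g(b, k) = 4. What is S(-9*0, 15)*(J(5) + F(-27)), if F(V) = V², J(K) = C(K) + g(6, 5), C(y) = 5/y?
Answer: -27892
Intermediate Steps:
J(K) = 4 + 5/K (J(K) = 5/K + 4 = 4 + 5/K)
S(-9*0, 15)*(J(5) + F(-27)) = -38*((4 + 5/5) + (-27)²) = -38*((4 + 5*(⅕)) + 729) = -38*((4 + 1) + 729) = -38*(5 + 729) = -38*734 = -27892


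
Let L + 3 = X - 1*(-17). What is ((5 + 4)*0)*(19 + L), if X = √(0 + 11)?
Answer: 0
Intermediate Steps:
X = √11 ≈ 3.3166
L = 14 + √11 (L = -3 + (√11 - 1*(-17)) = -3 + (√11 + 17) = -3 + (17 + √11) = 14 + √11 ≈ 17.317)
((5 + 4)*0)*(19 + L) = ((5 + 4)*0)*(19 + (14 + √11)) = (9*0)*(33 + √11) = 0*(33 + √11) = 0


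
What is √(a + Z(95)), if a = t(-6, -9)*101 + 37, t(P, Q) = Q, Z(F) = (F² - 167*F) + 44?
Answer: 6*I*√213 ≈ 87.567*I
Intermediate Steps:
Z(F) = 44 + F² - 167*F
a = -872 (a = -9*101 + 37 = -909 + 37 = -872)
√(a + Z(95)) = √(-872 + (44 + 95² - 167*95)) = √(-872 + (44 + 9025 - 15865)) = √(-872 - 6796) = √(-7668) = 6*I*√213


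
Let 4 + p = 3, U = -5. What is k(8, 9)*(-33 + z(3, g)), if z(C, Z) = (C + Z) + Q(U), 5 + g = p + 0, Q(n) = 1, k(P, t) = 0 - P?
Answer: 280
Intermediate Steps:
p = -1 (p = -4 + 3 = -1)
k(P, t) = -P
g = -6 (g = -5 + (-1 + 0) = -5 - 1 = -6)
z(C, Z) = 1 + C + Z (z(C, Z) = (C + Z) + 1 = 1 + C + Z)
k(8, 9)*(-33 + z(3, g)) = (-1*8)*(-33 + (1 + 3 - 6)) = -8*(-33 - 2) = -8*(-35) = 280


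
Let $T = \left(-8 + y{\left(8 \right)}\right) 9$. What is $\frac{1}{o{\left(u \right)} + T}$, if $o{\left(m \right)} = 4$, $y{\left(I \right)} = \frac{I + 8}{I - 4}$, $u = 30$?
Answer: $- \frac{1}{32} \approx -0.03125$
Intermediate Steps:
$y{\left(I \right)} = \frac{8 + I}{-4 + I}$
$T = -36$ ($T = \left(-8 + \frac{8 + 8}{-4 + 8}\right) 9 = \left(-8 + \frac{1}{4} \cdot 16\right) 9 = \left(-8 + 4\right) 9 = \left(-4\right) 9 = -36$)
$\frac{1}{o{\left(u \right)} + T} = \frac{1}{4 - 36} = \frac{1}{-32} = - \frac{1}{32}$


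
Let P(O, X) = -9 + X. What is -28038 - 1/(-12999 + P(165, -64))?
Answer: -366512735/13072 ≈ -28038.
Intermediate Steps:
-28038 - 1/(-12999 + P(165, -64)) = -28038 - 1/(-12999 + (-9 - 64)) = -28038 - 1/(-12999 - 73) = -28038 - 1/(-13072) = -28038 - 1*(-1/13072) = -28038 + 1/13072 = -366512735/13072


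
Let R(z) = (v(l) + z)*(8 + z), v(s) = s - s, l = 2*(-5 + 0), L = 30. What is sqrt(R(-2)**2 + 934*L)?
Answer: 2*sqrt(7041) ≈ 167.82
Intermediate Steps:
l = -10 (l = 2*(-5) = -10)
v(s) = 0
R(z) = z*(8 + z) (R(z) = (0 + z)*(8 + z) = z*(8 + z))
sqrt(R(-2)**2 + 934*L) = sqrt((-2*(8 - 2))**2 + 934*30) = sqrt((-2*6)**2 + 28020) = sqrt((-12)**2 + 28020) = sqrt(144 + 28020) = sqrt(28164) = 2*sqrt(7041)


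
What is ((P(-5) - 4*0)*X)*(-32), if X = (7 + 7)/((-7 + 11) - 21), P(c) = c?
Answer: -2240/17 ≈ -131.76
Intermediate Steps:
X = -14/17 (X = 14/(4 - 21) = 14/(-17) = 14*(-1/17) = -14/17 ≈ -0.82353)
((P(-5) - 4*0)*X)*(-32) = ((-5 - 4*0)*(-14/17))*(-32) = ((-5 + 0)*(-14/17))*(-32) = -5*(-14/17)*(-32) = (70/17)*(-32) = -2240/17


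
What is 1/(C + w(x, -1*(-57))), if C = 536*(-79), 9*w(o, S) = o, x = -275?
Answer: -9/381371 ≈ -2.3599e-5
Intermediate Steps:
w(o, S) = o/9
C = -42344
1/(C + w(x, -1*(-57))) = 1/(-42344 + (⅑)*(-275)) = 1/(-42344 - 275/9) = 1/(-381371/9) = -9/381371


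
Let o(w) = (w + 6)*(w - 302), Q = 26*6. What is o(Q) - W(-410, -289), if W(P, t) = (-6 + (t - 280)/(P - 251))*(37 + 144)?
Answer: -15019115/661 ≈ -22722.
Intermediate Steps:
Q = 156
o(w) = (-302 + w)*(6 + w) (o(w) = (6 + w)*(-302 + w) = (-302 + w)*(6 + w))
W(P, t) = -1086 + 181*(-280 + t)/(-251 + P) (W(P, t) = (-6 + (-280 + t)/(-251 + P))*181 = -1086 + 181*(-280 + t)/(-251 + P))
o(Q) - W(-410, -289) = (-1812 + 156² - 296*156) - 181*(1226 - 289 - 6*(-410))/(-251 - 410) = (-1812 + 24336 - 46176) - 181*(1226 - 289 + 2460)/(-661) = -23652 - 181*(-1)*3397/661 = -23652 - 1*(-614857/661) = -23652 + 614857/661 = -15019115/661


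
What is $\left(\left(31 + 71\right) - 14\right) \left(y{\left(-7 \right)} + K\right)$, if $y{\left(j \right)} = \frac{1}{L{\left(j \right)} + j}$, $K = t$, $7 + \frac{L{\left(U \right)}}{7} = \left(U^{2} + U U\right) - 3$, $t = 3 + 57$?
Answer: $\frac{3215608}{609} \approx 5280.1$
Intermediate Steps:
$t = 60$
$L{\left(U \right)} = -70 + 14 U^{2}$ ($L{\left(U \right)} = -49 + 7 \left(\left(U^{2} + U U\right) - 3\right) = -49 + 7 \left(\left(U^{2} + U^{2}\right) - 3\right) = -49 + 7 \left(2 U^{2} - 3\right) = -49 + 7 \left(-3 + 2 U^{2}\right) = -49 + \left(-21 + 14 U^{2}\right) = -70 + 14 U^{2}$)
$K = 60$
$y{\left(j \right)} = \frac{1}{-70 + j + 14 j^{2}}$ ($y{\left(j \right)} = \frac{1}{\left(-70 + 14 j^{2}\right) + j} = \frac{1}{-70 + j + 14 j^{2}}$)
$\left(\left(31 + 71\right) - 14\right) \left(y{\left(-7 \right)} + K\right) = \left(\left(31 + 71\right) - 14\right) \left(\frac{1}{-70 - 7 + 14 \left(-7\right)^{2}} + 60\right) = \left(102 - 14\right) \left(\frac{1}{-70 - 7 + 14 \cdot 49} + 60\right) = 88 \left(\frac{1}{-70 - 7 + 686} + 60\right) = 88 \left(\frac{1}{609} + 60\right) = 88 \cdot \frac{36541}{609} = \frac{3215608}{609}$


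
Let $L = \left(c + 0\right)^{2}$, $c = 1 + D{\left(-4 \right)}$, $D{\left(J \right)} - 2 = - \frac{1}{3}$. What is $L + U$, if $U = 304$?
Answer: $\frac{2800}{9} \approx 311.11$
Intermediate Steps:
$D{\left(J \right)} = \frac{5}{3}$ ($D{\left(J \right)} = 2 - \frac{1}{3} = \frac{5}{3}$)
$c = \frac{8}{3}$ ($c = 1 + \frac{5}{3} = \frac{8}{3} \approx 2.6667$)
$L = \frac{64}{9}$ ($L = \left(\frac{8}{3} + 0\right)^{2} = \left(\frac{8}{3}\right)^{2} = \frac{64}{9} \approx 7.1111$)
$L + U = \frac{64}{9} + 304 = \frac{2800}{9}$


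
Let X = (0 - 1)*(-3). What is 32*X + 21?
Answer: 117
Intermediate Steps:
X = 3 (X = -1*(-3) = 3)
32*X + 21 = 32*3 + 21 = 96 + 21 = 117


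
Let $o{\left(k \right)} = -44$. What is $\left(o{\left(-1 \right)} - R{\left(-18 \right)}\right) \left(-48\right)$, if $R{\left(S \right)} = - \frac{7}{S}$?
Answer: $\frac{6392}{3} \approx 2130.7$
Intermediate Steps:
$\left(o{\left(-1 \right)} - R{\left(-18 \right)}\right) \left(-48\right) = \left(-44 - - \frac{7}{-18}\right) \left(-48\right) = \left(-44 - \left(-7\right) \left(- \frac{1}{18}\right)\right) \left(-48\right) = \left(-44 - \frac{7}{18}\right) \left(-48\right) = \left(- \frac{799}{18}\right) \left(-48\right) = \frac{6392}{3}$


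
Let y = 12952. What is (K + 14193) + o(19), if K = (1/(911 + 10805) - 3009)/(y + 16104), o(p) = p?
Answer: 4838015150909/340420096 ≈ 14212.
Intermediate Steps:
K = -35253443/340420096 (K = (1/(911 + 10805) - 3009)/(12952 + 16104) = (1/11716 - 3009)/29056 = (1/11716 - 3009)*(1/29056) = -35253443/11716*1/29056 = -35253443/340420096 ≈ -0.10356)
(K + 14193) + o(19) = (-35253443/340420096 + 14193) + 19 = 4831547169085/340420096 + 19 = 4838015150909/340420096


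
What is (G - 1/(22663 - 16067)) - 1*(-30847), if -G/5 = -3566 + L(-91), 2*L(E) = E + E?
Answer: 324074671/6596 ≈ 49132.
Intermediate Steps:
L(E) = E (L(E) = (E + E)/2 = (2*E)/2 = E)
G = 18285 (G = -5*(-3566 - 91) = -5*(-3657) = 18285)
(G - 1/(22663 - 16067)) - 1*(-30847) = (18285 - 1/(22663 - 16067)) - 1*(-30847) = (18285 - 1/6596) + 30847 = 120607859/6596 + 30847 = 324074671/6596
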